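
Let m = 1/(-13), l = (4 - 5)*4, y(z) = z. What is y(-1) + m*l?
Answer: -9/13 ≈ -0.69231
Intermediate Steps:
l = -4 (l = -1*4 = -4)
m = -1/13 ≈ -0.076923
y(-1) + m*l = -1 - 1/13*(-4) = -1 + 4/13 = -9/13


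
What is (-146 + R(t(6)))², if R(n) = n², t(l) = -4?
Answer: 16900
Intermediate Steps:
(-146 + R(t(6)))² = (-146 + (-4)²)² = (-146 + 16)² = (-130)² = 16900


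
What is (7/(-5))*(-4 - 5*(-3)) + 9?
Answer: -32/5 ≈ -6.4000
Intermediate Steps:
(7/(-5))*(-4 - 5*(-3)) + 9 = (7*(-1/5))*(-4 + 15) + 9 = -7/5*11 + 9 = -77/5 + 9 = -32/5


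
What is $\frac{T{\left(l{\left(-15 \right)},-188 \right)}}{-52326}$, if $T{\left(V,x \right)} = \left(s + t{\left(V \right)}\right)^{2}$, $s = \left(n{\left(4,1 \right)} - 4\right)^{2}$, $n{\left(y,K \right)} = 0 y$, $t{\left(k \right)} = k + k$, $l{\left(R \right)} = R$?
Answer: $- \frac{98}{26163} \approx -0.0037457$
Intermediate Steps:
$t{\left(k \right)} = 2 k$
$n{\left(y,K \right)} = 0$
$s = 16$ ($s = \left(0 - 4\right)^{2} = \left(-4\right)^{2} = 16$)
$T{\left(V,x \right)} = \left(16 + 2 V\right)^{2}$
$\frac{T{\left(l{\left(-15 \right)},-188 \right)}}{-52326} = \frac{4 \left(8 - 15\right)^{2}}{-52326} = 4 \left(-7\right)^{2} \left(- \frac{1}{52326}\right) = 4 \cdot 49 \left(- \frac{1}{52326}\right) = 196 \left(- \frac{1}{52326}\right) = - \frac{98}{26163}$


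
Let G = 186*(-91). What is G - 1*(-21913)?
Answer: 4987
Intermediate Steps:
G = -16926
G - 1*(-21913) = -16926 - 1*(-21913) = -16926 + 21913 = 4987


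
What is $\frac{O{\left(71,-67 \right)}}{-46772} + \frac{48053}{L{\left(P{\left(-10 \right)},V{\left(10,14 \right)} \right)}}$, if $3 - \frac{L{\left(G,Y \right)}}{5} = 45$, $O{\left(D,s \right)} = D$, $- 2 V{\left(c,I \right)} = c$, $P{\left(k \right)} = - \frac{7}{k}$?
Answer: $- \frac{1123774913}{4911060} \approx -228.83$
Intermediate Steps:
$V{\left(c,I \right)} = - \frac{c}{2}$
$L{\left(G,Y \right)} = -210$ ($L{\left(G,Y \right)} = 15 - 225 = -210$)
$\frac{O{\left(71,-67 \right)}}{-46772} + \frac{48053}{L{\left(P{\left(-10 \right)},V{\left(10,14 \right)} \right)}} = \frac{71}{-46772} + \frac{48053}{-210} = 71 \left(- \frac{1}{46772}\right) + 48053 \left(- \frac{1}{210}\right) = - \frac{71}{46772} - \frac{48053}{210} = - \frac{1123774913}{4911060}$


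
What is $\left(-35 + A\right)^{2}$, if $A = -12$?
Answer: $2209$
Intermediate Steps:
$\left(-35 + A\right)^{2} = \left(-35 - 12\right)^{2} = \left(-47\right)^{2} = 2209$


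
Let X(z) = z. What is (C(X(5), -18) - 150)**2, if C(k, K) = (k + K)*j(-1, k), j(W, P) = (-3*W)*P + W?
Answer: 110224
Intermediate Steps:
j(W, P) = W - 3*P*W (j(W, P) = -3*P*W + W = W - 3*P*W)
C(k, K) = (-1 + 3*k)*(K + k) (C(k, K) = (k + K)*(-(1 - 3*k)) = (K + k)*(-1 + 3*k) = (-1 + 3*k)*(K + k))
(C(X(5), -18) - 150)**2 = ((-1 + 3*5)*(-18 + 5) - 150)**2 = ((-1 + 15)*(-13) - 150)**2 = (14*(-13) - 150)**2 = (-182 - 150)**2 = (-332)**2 = 110224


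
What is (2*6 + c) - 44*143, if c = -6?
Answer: -6286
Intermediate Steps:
(2*6 + c) - 44*143 = (2*6 - 6) - 44*143 = (12 - 6) - 6292 = 6 - 6292 = -6286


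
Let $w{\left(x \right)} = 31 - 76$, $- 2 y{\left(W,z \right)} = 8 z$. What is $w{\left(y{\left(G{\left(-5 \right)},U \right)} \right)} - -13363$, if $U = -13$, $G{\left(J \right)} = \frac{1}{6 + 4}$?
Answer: $13318$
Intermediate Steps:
$G{\left(J \right)} = \frac{1}{10}$
$y{\left(W,z \right)} = - 4 z$ ($y{\left(W,z \right)} = - \frac{8 z}{2} = - 4 z$)
$w{\left(x \right)} = -45$ ($w{\left(x \right)} = 31 - 76 = -45$)
$w{\left(y{\left(G{\left(-5 \right)},U \right)} \right)} - -13363 = -45 - -13363 = -45 + 13363 = 13318$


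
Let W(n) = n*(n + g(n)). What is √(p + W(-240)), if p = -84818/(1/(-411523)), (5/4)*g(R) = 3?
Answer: √34904614838 ≈ 1.8683e+5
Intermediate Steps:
g(R) = 12/5 (g(R) = (⅘)*3 = 12/5)
p = 34904557814 (p = -84818/(-1/411523) = -84818*(-411523) = 34904557814)
W(n) = n*(12/5 + n) (W(n) = n*(n + 12/5) = n*(12/5 + n))
√(p + W(-240)) = √(34904557814 + (⅕)*(-240)*(12 + 5*(-240))) = √(34904557814 + (⅕)*(-240)*(12 - 1200)) = √(34904557814 + (⅕)*(-240)*(-1188)) = √(34904557814 + 57024) = √34904614838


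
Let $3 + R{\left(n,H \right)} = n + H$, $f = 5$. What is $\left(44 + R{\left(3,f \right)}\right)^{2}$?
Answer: $2401$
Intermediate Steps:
$R{\left(n,H \right)} = -3 + H + n$ ($R{\left(n,H \right)} = -3 + \left(n + H\right) = -3 + \left(H + n\right) = -3 + H + n$)
$\left(44 + R{\left(3,f \right)}\right)^{2} = \left(44 + \left(-3 + 5 + 3\right)\right)^{2} = \left(44 + 5\right)^{2} = 49^{2} = 2401$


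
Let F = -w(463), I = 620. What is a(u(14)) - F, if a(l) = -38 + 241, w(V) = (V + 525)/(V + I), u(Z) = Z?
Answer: 11623/57 ≈ 203.91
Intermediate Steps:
w(V) = (525 + V)/(620 + V) (w(V) = (V + 525)/(V + 620) = (525 + V)/(620 + V))
a(l) = 203
F = -52/57 (F = -(525 + 463)/(620 + 463) = -988/1083 = -1*52/57 = -52/57 ≈ -0.91228)
a(u(14)) - F = 203 - 1*(-52/57) = 203 + 52/57 = 11623/57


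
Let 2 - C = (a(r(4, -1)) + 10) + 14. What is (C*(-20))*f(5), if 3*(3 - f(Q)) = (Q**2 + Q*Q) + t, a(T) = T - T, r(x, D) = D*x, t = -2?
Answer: -5720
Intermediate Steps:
a(T) = 0
f(Q) = 11/3 - 2*Q**2/3 (f(Q) = 3 - ((Q**2 + Q*Q) - 2)/3 = 3 - ((Q**2 + Q**2) - 2)/3 = 3 - (2*Q**2 - 2)/3 = 3 - (-2 + 2*Q**2)/3 = 3 + (2/3 - 2*Q**2/3) = 11/3 - 2*Q**2/3)
C = -22 (C = 2 - ((0 + 10) + 14) = 2 - (10 + 14) = 2 - 1*24 = 2 - 24 = -22)
(C*(-20))*f(5) = (-22*(-20))*(11/3 - 2/3*5**2) = 440*(11/3 - 2/3*25) = 440*(11/3 - 50/3) = 440*(-13) = -5720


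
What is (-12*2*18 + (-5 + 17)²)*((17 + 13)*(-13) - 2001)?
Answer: 688608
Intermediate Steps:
(-12*2*18 + (-5 + 17)²)*((17 + 13)*(-13) - 2001) = (-24*18 + 12²)*(30*(-13) - 2001) = (-432 + 144)*(-390 - 2001) = -288*(-2391) = 688608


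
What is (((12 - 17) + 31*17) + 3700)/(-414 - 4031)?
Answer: -4222/4445 ≈ -0.94983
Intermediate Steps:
(((12 - 17) + 31*17) + 3700)/(-414 - 4031) = ((-5 + 527) + 3700)/(-4445) = (522 + 3700)*(-1/4445) = 4222*(-1/4445) = -4222/4445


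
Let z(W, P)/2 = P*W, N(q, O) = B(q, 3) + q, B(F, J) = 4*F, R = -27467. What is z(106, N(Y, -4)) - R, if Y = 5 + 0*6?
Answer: 32767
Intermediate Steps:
Y = 5 (Y = 5 + 0 = 5)
N(q, O) = 5*q (N(q, O) = 4*q + q = 5*q)
z(W, P) = 2*P*W (z(W, P) = 2*(P*W) = 2*P*W)
z(106, N(Y, -4)) - R = 2*(5*5)*106 - 1*(-27467) = 2*25*106 + 27467 = 5300 + 27467 = 32767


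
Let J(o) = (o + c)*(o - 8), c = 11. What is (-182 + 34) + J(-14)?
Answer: -82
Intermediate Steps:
J(o) = (-8 + o)*(11 + o) (J(o) = (o + 11)*(o - 8) = (11 + o)*(-8 + o) = (-8 + o)*(11 + o))
(-182 + 34) + J(-14) = (-182 + 34) + (-88 + (-14)² + 3*(-14)) = -148 + (-88 + 196 - 42) = -148 + 66 = -82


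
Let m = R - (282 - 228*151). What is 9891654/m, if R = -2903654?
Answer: -4945827/1434754 ≈ -3.4472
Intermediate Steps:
m = -2869508 (m = -2903654 - (282 - 228*151) = -2903654 - (282 - 34428) = -2903654 - 1*(-34146) = -2903654 + 34146 = -2869508)
9891654/m = 9891654/(-2869508) = 9891654*(-1/2869508) = -4945827/1434754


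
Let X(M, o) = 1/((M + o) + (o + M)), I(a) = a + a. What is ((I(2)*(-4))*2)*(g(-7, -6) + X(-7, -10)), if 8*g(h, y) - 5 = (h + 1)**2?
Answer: -2772/17 ≈ -163.06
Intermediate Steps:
I(a) = 2*a
g(h, y) = 5/8 + (1 + h)**2/8 (g(h, y) = 5/8 + (h + 1)**2/8 = 5/8 + (1 + h)**2/8)
X(M, o) = 1/(2*M + 2*o) (X(M, o) = 1/((M + o) + (M + o)) = 1/(2*M + 2*o))
((I(2)*(-4))*2)*(g(-7, -6) + X(-7, -10)) = (((2*2)*(-4))*2)*((5/8 + (1 - 7)**2/8) + 1/(2*(-7 - 10))) = ((4*(-4))*2)*((5/8 + (1/8)*(-6)**2) + (1/2)/(-17)) = (-16*2)*((5/8 + (1/8)*36) + (1/2)*(-1/17)) = -32*((5/8 + 9/2) - 1/34) = -32*(41/8 - 1/34) = -32*693/136 = -2772/17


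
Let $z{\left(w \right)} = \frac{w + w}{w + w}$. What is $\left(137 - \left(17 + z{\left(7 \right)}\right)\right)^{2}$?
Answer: $14161$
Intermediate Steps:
$z{\left(w \right)} = 1$ ($z{\left(w \right)} = \frac{2 w}{2 w} = 2 w \frac{1}{2 w} = 1$)
$\left(137 - \left(17 + z{\left(7 \right)}\right)\right)^{2} = \left(137 - 18\right)^{2} = 119^{2} = 14161$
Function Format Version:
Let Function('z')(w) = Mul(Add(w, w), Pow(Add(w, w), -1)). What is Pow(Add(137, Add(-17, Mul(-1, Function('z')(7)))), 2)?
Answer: 14161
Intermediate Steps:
Function('z')(w) = 1 (Function('z')(w) = Mul(Mul(2, w), Pow(Mul(2, w), -1)) = Mul(Mul(2, w), Mul(Rational(1, 2), Pow(w, -1))) = 1)
Pow(Add(137, Add(-17, Mul(-1, Function('z')(7)))), 2) = Pow(Add(137, Add(-17, Mul(-1, 1))), 2) = Pow(Add(137, Add(-17, -1)), 2) = Pow(Add(137, -18), 2) = Pow(119, 2) = 14161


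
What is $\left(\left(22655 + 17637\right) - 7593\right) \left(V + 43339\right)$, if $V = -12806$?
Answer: $998398567$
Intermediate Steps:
$\left(\left(22655 + 17637\right) - 7593\right) \left(V + 43339\right) = \left(\left(22655 + 17637\right) - 7593\right) \left(-12806 + 43339\right) = \left(40292 - 7593\right) 30533 = 32699 \cdot 30533 = 998398567$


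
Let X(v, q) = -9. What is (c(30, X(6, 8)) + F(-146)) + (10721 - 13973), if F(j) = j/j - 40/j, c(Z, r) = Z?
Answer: -235113/73 ≈ -3220.7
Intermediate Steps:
F(j) = 1 - 40/j
(c(30, X(6, 8)) + F(-146)) + (10721 - 13973) = (30 + (-40 - 146)/(-146)) + (10721 - 13973) = (30 - 1/146*(-186)) - 3252 = (30 + 93/73) - 3252 = 2283/73 - 3252 = -235113/73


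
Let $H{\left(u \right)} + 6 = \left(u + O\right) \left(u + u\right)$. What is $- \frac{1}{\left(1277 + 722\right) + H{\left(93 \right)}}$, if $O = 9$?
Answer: $- \frac{1}{20965} \approx -4.7699 \cdot 10^{-5}$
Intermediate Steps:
$H{\left(u \right)} = -6 + 2 u \left(9 + u\right)$ ($H{\left(u \right)} = -6 + \left(u + 9\right) \left(u + u\right) = -6 + \left(9 + u\right) 2 u = -6 + 2 u \left(9 + u\right)$)
$- \frac{1}{\left(1277 + 722\right) + H{\left(93 \right)}} = - \frac{1}{\left(1277 + 722\right) + \left(-6 + 2 \cdot 93^{2} + 18 \cdot 93\right)} = - \frac{1}{1999 + \left(-6 + 2 \cdot 8649 + 1674\right)} = - \frac{1}{1999 + \left(-6 + 17298 + 1674\right)} = - \frac{1}{1999 + 18966} = - \frac{1}{20965}$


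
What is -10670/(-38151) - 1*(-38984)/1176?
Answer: 62492771/1869399 ≈ 33.429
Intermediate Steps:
-10670/(-38151) - 1*(-38984)/1176 = -10670*(-1/38151) + 38984*(1/1176) = 10670/38151 + 4873/147 = 62492771/1869399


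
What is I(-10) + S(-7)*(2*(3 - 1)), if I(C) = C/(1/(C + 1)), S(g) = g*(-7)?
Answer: 286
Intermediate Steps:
S(g) = -7*g
I(C) = C*(1 + C) (I(C) = C/(1/(1 + C)) = C*(1 + C))
I(-10) + S(-7)*(2*(3 - 1)) = -10*(1 - 10) + (-7*(-7))*(2*(3 - 1)) = -10*(-9) + 49*(2*2) = 90 + 49*4 = 90 + 196 = 286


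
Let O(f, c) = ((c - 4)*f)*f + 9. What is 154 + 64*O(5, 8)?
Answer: 7130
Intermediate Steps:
O(f, c) = 9 + f²*(-4 + c) (O(f, c) = ((-4 + c)*f)*f + 9 = (f*(-4 + c))*f + 9 = f²*(-4 + c) + 9 = 9 + f²*(-4 + c))
154 + 64*O(5, 8) = 154 + 64*(9 - 4*5² + 8*5²) = 154 + 64*(9 - 4*25 + 8*25) = 154 + 64*(9 - 100 + 200) = 154 + 64*109 = 154 + 6976 = 7130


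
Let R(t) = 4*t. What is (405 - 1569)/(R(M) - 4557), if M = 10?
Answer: 1164/4517 ≈ 0.25769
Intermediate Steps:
(405 - 1569)/(R(M) - 4557) = (405 - 1569)/(4*10 - 4557) = -1164/(40 - 4557) = -1164/(-4517) = -1164*(-1/4517) = 1164/4517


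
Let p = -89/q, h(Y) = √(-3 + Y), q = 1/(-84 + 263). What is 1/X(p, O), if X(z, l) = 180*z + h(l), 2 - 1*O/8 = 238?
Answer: -2867580/8223015058291 - I*√1891/8223015058291 ≈ -3.4873e-7 - 5.2883e-12*I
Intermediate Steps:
q = 1/179 ≈ 0.0055866
O = -1888 (O = 16 - 8*238 = 16 - 1904 = -1888)
p = -15931 (p = -89/1/179 = -89*179 = -15931)
X(z, l) = √(-3 + l) + 180*z (X(z, l) = 180*z + √(-3 + l) = √(-3 + l) + 180*z)
1/X(p, O) = 1/(√(-3 - 1888) + 180*(-15931)) = 1/(√(-1891) - 2867580) = 1/(I*√1891 - 2867580) = 1/(-2867580 + I*√1891)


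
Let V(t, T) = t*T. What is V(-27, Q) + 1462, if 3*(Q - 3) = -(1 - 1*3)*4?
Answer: 1309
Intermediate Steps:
Q = 17/3 (Q = 3 + (-(1 - 1*3)*4)/3 = 3 + (-(1 - 3)*4)/3 = 3 + (-1*(-2)*4)/3 = 3 + (2*4)/3 = 3 + (1/3)*8 = 3 + 8/3 = 17/3 ≈ 5.6667)
V(t, T) = T*t
V(-27, Q) + 1462 = (17/3)*(-27) + 1462 = -153 + 1462 = 1309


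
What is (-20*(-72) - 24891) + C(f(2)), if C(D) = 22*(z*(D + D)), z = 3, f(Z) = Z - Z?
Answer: -23451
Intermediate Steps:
f(Z) = 0
C(D) = 132*D (C(D) = 22*(3*(D + D)) = 22*(3*(2*D)) = 22*(6*D) = 132*D)
(-20*(-72) - 24891) + C(f(2)) = (-20*(-72) - 24891) + 132*0 = (1440 - 24891) + 0 = -23451 + 0 = -23451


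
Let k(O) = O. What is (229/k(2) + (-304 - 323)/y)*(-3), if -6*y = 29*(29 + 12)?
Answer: -839415/2378 ≈ -352.99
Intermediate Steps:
y = -1189/6 (y = -29*(29 + 12)/6 = -29*41/6 = -⅙*1189 = -1189/6 ≈ -198.17)
(229/k(2) + (-304 - 323)/y)*(-3) = (229/2 + (-304 - 323)/(-1189/6))*(-3) = (229*(½) - 627*(-6/1189))*(-3) = (229/2 + 3762/1189)*(-3) = (279805/2378)*(-3) = -839415/2378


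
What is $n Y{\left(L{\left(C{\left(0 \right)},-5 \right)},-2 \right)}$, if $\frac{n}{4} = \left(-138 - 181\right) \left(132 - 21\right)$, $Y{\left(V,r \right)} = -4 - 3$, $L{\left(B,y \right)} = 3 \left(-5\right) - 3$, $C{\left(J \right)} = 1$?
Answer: $991452$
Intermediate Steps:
$L{\left(B,y \right)} = -18$ ($L{\left(B,y \right)} = -15 - 3 = -18$)
$Y{\left(V,r \right)} = -7$
$n = -141636$ ($n = 4 \left(-138 - 181\right) \left(132 - 21\right) = 4 \left(\left(-319\right) 111\right) = 4 \left(-35409\right) = -141636$)
$n Y{\left(L{\left(C{\left(0 \right)},-5 \right)},-2 \right)} = \left(-141636\right) \left(-7\right) = 991452$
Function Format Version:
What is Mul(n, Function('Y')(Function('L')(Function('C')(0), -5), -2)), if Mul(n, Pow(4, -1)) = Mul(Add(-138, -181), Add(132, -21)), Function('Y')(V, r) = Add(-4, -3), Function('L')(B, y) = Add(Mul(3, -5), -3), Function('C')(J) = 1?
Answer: 991452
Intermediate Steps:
Function('L')(B, y) = -18 (Function('L')(B, y) = Add(-15, -3) = -18)
Function('Y')(V, r) = -7
n = -141636 (n = Mul(4, Mul(Add(-138, -181), Add(132, -21))) = Mul(4, Mul(-319, 111)) = Mul(4, -35409) = -141636)
Mul(n, Function('Y')(Function('L')(Function('C')(0), -5), -2)) = Mul(-141636, -7) = 991452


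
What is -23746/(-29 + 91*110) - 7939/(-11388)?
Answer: -63726763/37887876 ≈ -1.6820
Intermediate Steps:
-23746/(-29 + 91*110) - 7939/(-11388) = -23746/(-29 + 10010) - 7939*(-1/11388) = -23746/9981 + 7939/11388 = -63726763/37887876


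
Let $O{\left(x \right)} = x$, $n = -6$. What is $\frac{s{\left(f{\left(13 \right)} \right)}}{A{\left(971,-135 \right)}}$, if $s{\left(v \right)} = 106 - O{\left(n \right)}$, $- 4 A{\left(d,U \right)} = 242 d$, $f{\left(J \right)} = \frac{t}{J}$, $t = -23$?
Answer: $- \frac{224}{117491} \approx -0.0019065$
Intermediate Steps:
$f{\left(J \right)} = - \frac{23}{J}$
$A{\left(d,U \right)} = - \frac{121 d}{2}$ ($A{\left(d,U \right)} = - \frac{242 d}{4} = - \frac{121 d}{2}$)
$s{\left(v \right)} = 112$ ($s{\left(v \right)} = 106 - -6 = 106 + 6 = 112$)
$\frac{s{\left(f{\left(13 \right)} \right)}}{A{\left(971,-135 \right)}} = \frac{112}{\left(- \frac{121}{2}\right) 971} = \frac{112}{- \frac{117491}{2}} = 112 \left(- \frac{2}{117491}\right) = - \frac{224}{117491}$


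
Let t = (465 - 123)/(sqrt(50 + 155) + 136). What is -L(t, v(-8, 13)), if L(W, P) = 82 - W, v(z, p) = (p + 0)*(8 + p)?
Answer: -484450/6097 - 114*sqrt(205)/6097 ≈ -79.725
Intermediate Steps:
v(z, p) = p*(8 + p)
t = 342/(136 + sqrt(205)) (t = 342/(sqrt(205) + 136) = 342/(136 + sqrt(205)) ≈ 2.2752)
-L(t, v(-8, 13)) = -(82 - (15504/6097 - 114*sqrt(205)/6097)) = -(82 + (-15504/6097 + 114*sqrt(205)/6097)) = -(484450/6097 + 114*sqrt(205)/6097) = -484450/6097 - 114*sqrt(205)/6097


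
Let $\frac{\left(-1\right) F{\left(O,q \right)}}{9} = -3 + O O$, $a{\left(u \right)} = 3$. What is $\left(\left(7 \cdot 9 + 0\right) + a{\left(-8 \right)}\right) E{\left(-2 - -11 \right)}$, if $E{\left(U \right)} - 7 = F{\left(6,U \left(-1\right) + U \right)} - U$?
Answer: $-19734$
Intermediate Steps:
$F{\left(O,q \right)} = 27 - 9 O^{2}$ ($F{\left(O,q \right)} = - 9 \left(-3 + O O\right) = - 9 \left(-3 + O^{2}\right) = 27 - 9 O^{2}$)
$E{\left(U \right)} = -290 - U$ ($E{\left(U \right)} = 7 - \left(-27 + 324 + U\right) = 7 - \left(297 + U\right) = -290 - U$)
$\left(\left(7 \cdot 9 + 0\right) + a{\left(-8 \right)}\right) E{\left(-2 - -11 \right)} = \left(\left(7 \cdot 9 + 0\right) + 3\right) \left(-290 - \left(-2 - -11\right)\right) = \left(\left(63 + 0\right) + 3\right) \left(-290 - \left(-2 + 11\right)\right) = \left(63 + 3\right) \left(-290 - 9\right) = 66 \left(-290 - 9\right) = 66 \left(-299\right) = -19734$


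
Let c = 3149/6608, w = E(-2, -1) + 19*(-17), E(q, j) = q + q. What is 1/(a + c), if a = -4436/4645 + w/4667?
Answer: -143249644720/78576472981 ≈ -1.8231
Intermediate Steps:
E(q, j) = 2*q
w = -327 (w = 2*(-2) + 19*(-17) = -4 - 323 = -327)
a = -22221727/21678215 (a = -4436/4645 - 327/4667 = -22221727/21678215 ≈ -1.0251)
c = 3149/6608 (c = 3149*(1/6608) = 3149/6608 ≈ 0.47654)
1/(a + c) = 1/(-22221727/21678215 + 3149/6608) = 1/(-78576472981/143249644720) = -143249644720/78576472981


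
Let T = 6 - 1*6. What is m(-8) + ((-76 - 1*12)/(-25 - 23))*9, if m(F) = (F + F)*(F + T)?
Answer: 289/2 ≈ 144.50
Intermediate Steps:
T = 0 (T = 6 - 6 = 0)
m(F) = 2*F**2 (m(F) = (F + F)*(F + 0) = (2*F)*F = 2*F**2)
m(-8) + ((-76 - 1*12)/(-25 - 23))*9 = 2*(-8)**2 + ((-76 - 1*12)/(-25 - 23))*9 = 2*64 + ((-76 - 12)/(-48))*9 = 128 - 88*(-1/48)*9 = 128 + (11/6)*9 = 128 + 33/2 = 289/2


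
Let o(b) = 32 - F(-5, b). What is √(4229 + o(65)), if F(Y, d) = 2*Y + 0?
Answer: √4271 ≈ 65.353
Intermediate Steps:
F(Y, d) = 2*Y
o(b) = 42 (o(b) = 32 - 2*(-5) = 32 - 1*(-10) = 32 + 10 = 42)
√(4229 + o(65)) = √(4229 + 42) = √4271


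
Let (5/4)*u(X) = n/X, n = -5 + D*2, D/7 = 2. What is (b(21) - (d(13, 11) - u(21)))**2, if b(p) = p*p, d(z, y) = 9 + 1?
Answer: 2056350409/11025 ≈ 1.8652e+5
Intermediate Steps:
D = 14 (D = 7*2 = 14)
n = 23 (n = -5 + 14*2 = -5 + 28 = 23)
d(z, y) = 10
b(p) = p**2
u(X) = 92/(5*X) (u(X) = 4*(23/X)/5 = 92/(5*X))
(b(21) - (d(13, 11) - u(21)))**2 = (21**2 - (10 - 92/(5*21)))**2 = (441 - (10 - 92/(5*21)))**2 = (441 - (10 - 1*92/105))**2 = (441 - (10 - 92/105))**2 = (441 - 1*958/105)**2 = (441 - 958/105)**2 = (45347/105)**2 = 2056350409/11025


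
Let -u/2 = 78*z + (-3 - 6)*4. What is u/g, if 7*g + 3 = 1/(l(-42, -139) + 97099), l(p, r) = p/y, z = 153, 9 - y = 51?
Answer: 16174141200/291299 ≈ 55524.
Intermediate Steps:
y = -42 (y = 9 - 1*51 = 9 - 51 = -42)
l(p, r) = -p/42 (l(p, r) = p/(-42) = p*(-1/42) = -p/42)
g = -291299/679700 (g = -3/7 + 1/(7*(-1/42*(-42) + 97099)) = -3/7 + 1/(7*(1 + 97099)) = -3/7 + (1/7)/97100 = -3/7 + (1/7)*(1/97100) = -3/7 + 1/679700 = -291299/679700 ≈ -0.42857)
u = -23796 (u = -2*(78*153 + (-3 - 6)*4) = -2*(11934 - 9*4) = -2*(11934 - 36) = -2*11898 = -23796)
u/g = -23796/(-291299/679700) = -23796*(-679700/291299) = 16174141200/291299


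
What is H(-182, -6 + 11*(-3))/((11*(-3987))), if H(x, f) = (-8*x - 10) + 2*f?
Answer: -152/4873 ≈ -0.031192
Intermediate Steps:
H(x, f) = -10 - 8*x + 2*f (H(x, f) = (-10 - 8*x) + 2*f = -10 - 8*x + 2*f)
H(-182, -6 + 11*(-3))/((11*(-3987))) = (-10 - 8*(-182) + 2*(-6 + 11*(-3)))/((11*(-3987))) = (-10 + 1456 + 2*(-6 - 33))/(-43857) = (-10 + 1456 + 2*(-39))*(-1/43857) = (-10 + 1456 - 78)*(-1/43857) = 1368*(-1/43857) = -152/4873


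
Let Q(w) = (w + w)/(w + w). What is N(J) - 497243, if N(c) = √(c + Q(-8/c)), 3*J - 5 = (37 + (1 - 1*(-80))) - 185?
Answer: -497243 + I*√177/3 ≈ -4.9724e+5 + 4.4347*I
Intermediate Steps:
Q(w) = 1 (Q(w) = (2*w)/((2*w)) = (2*w)*(1/(2*w)) = 1)
J = -62/3 (J = 5/3 + ((37 + (1 - 1*(-80))) - 185)/3 = 5/3 + ((37 + (1 + 80)) - 185)/3 = 5/3 + ((37 + 81) - 185)/3 = 5/3 + (118 - 185)/3 = 5/3 + (⅓)*(-67) = 5/3 - 67/3 = -62/3 ≈ -20.667)
N(c) = √(1 + c) (N(c) = √(c + 1) = √(1 + c))
N(J) - 497243 = √(1 - 62/3) - 497243 = √(-59/3) - 497243 = I*√177/3 - 497243 = -497243 + I*√177/3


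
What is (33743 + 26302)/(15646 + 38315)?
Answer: 20015/17987 ≈ 1.1127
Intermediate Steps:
(33743 + 26302)/(15646 + 38315) = 60045/53961 = 60045*(1/53961) = 20015/17987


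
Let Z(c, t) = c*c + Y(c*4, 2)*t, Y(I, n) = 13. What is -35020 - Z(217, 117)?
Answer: -83630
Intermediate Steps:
Z(c, t) = c² + 13*t (Z(c, t) = c*c + 13*t = c² + 13*t)
-35020 - Z(217, 117) = -35020 - (217² + 13*117) = -35020 - (47089 + 1521) = -35020 - 1*48610 = -35020 - 48610 = -83630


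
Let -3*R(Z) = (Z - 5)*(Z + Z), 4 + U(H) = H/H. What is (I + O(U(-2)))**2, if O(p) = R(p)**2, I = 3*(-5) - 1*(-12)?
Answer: 64009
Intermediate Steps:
U(H) = -3 (U(H) = -4 + H/H = -4 + 1 = -3)
I = -3 (I = -15 + 12 = -3)
R(Z) = -2*Z*(-5 + Z)/3 (R(Z) = -(Z - 5)*(Z + Z)/3 = -(-5 + Z)*2*Z/3 = -2*Z*(-5 + Z)/3)
O(p) = 4*p**2*(5 - p)**2/9 (O(p) = (2*p*(5 - p)/3)**2 = 4*p**2*(5 - p)**2/9)
(I + O(U(-2)))**2 = (-3 + (4/9)*(-3)**2*(-5 - 3)**2)**2 = (-3 + (4/9)*9*(-8)**2)**2 = (-3 + (4/9)*9*64)**2 = (-3 + 256)**2 = 253**2 = 64009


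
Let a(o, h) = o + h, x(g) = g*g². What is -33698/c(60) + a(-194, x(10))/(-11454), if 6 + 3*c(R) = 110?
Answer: -289503625/297804 ≈ -972.13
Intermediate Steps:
x(g) = g³
c(R) = 104/3 (c(R) = -2 + (⅓)*110 = -2 + 110/3 = 104/3)
a(o, h) = h + o
-33698/c(60) + a(-194, x(10))/(-11454) = -33698/104/3 + (10³ - 194)/(-11454) = -33698*3/104 + (1000 - 194)*(-1/11454) = -50547/52 + 806*(-1/11454) = -50547/52 - 403/5727 = -289503625/297804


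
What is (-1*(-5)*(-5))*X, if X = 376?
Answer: -9400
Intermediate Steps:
(-1*(-5)*(-5))*X = (-1*(-5)*(-5))*376 = (5*(-5))*376 = -25*376 = -9400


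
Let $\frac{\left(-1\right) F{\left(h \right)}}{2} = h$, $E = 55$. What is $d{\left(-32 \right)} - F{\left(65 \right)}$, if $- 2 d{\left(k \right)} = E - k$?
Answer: $\frac{173}{2} \approx 86.5$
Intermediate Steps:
$F{\left(h \right)} = - 2 h$
$d{\left(k \right)} = - \frac{55}{2} + \frac{k}{2}$ ($d{\left(k \right)} = - \frac{55 - k}{2} = - \frac{55}{2} + \frac{k}{2}$)
$d{\left(-32 \right)} - F{\left(65 \right)} = \left(- \frac{55}{2} + \frac{1}{2} \left(-32\right)\right) - \left(-2\right) 65 = \left(- \frac{55}{2} - 16\right) - -130 = - \frac{87}{2} + 130 = \frac{173}{2}$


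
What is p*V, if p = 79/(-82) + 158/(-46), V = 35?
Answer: -290325/1886 ≈ -153.94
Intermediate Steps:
p = -8295/1886 (p = 79*(-1/82) + 158*(-1/46) = -79/82 - 79/23 = -8295/1886 ≈ -4.3982)
p*V = -8295/1886*35 = -290325/1886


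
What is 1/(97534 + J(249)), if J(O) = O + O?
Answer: 1/98032 ≈ 1.0201e-5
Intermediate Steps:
J(O) = 2*O
1/(97534 + J(249)) = 1/(97534 + 2*249) = 1/(97534 + 498) = 1/98032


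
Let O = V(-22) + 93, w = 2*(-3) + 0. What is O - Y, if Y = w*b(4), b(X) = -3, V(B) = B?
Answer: 53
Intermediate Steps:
w = -6 (w = -6 + 0 = -6)
Y = 18 (Y = -6*(-3) = 18)
O = 71 (O = -22 + 93 = 71)
O - Y = 71 - 1*18 = 71 - 18 = 53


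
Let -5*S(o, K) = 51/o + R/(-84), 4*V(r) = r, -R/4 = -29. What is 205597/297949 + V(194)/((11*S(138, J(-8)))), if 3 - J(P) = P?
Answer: 72005593954/3202057903 ≈ 22.487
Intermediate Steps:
R = 116 (R = -4*(-29) = 116)
V(r) = r/4
J(P) = 3 - P
S(o, K) = 29/105 - 51/(5*o) (S(o, K) = -(51/o + 116/(-84))/5 = -(51/o + 116*(-1/84))/5 = -(51/o - 29/21)/5 = -(-29/21 + 51/o)/5 = 29/105 - 51/(5*o))
205597/297949 + V(194)/((11*S(138, J(-8)))) = 205597/297949 + ((1/4)*194)/((11*((1/105)*(-1071 + 29*138)/138))) = 205597*(1/297949) + 97/(2*((11*((1/105)*(1/138)*(-1071 + 4002))))) = 205597/297949 + 97/(2*((11*((1/105)*(1/138)*2931)))) = 205597/297949 + 97/(2*((11*(977/4830)))) = 205597/297949 + 97/(2*(10747/4830)) = 205597/297949 + (97/2)*(4830/10747) = 205597/297949 + 234255/10747 = 72005593954/3202057903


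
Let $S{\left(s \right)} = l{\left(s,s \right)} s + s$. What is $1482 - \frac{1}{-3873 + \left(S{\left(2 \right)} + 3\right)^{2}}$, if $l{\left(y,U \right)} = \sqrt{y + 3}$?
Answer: $\frac{5428412829}{3662896} + \frac{5 \sqrt{5}}{3662896} \approx 1482.0$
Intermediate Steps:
$l{\left(y,U \right)} = \sqrt{3 + y}$
$S{\left(s \right)} = s + s \sqrt{3 + s}$ ($S{\left(s \right)} = \sqrt{3 + s} s + s = s \sqrt{3 + s} + s = s + s \sqrt{3 + s}$)
$1482 - \frac{1}{-3873 + \left(S{\left(2 \right)} + 3\right)^{2}} = 1482 - \frac{1}{-3873 + \left(2 \left(1 + \sqrt{3 + 2}\right) + 3\right)^{2}} = 1482 - \frac{1}{-3873 + \left(2 \left(1 + \sqrt{5}\right) + 3\right)^{2}} = 1482 - \frac{1}{-3873 + \left(\left(2 + 2 \sqrt{5}\right) + 3\right)^{2}} = 1482 - \frac{1}{-3873 + \left(5 + 2 \sqrt{5}\right)^{2}}$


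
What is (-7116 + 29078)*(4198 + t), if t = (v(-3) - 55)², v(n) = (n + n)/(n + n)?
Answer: 156237668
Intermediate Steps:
v(n) = 1 (v(n) = (2*n)/((2*n)) = (2*n)*(1/(2*n)) = 1)
t = 2916 (t = (1 - 55)² = (-54)² = 2916)
(-7116 + 29078)*(4198 + t) = (-7116 + 29078)*(4198 + 2916) = 21962*7114 = 156237668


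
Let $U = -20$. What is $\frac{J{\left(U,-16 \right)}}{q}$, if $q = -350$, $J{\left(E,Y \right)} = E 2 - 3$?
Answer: $\frac{43}{350} \approx 0.12286$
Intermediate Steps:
$J{\left(E,Y \right)} = -3 + 2 E$ ($J{\left(E,Y \right)} = 2 E - 3 = -3 + 2 E$)
$\frac{J{\left(U,-16 \right)}}{q} = \frac{-3 + 2 \left(-20\right)}{-350} = \left(-3 - 40\right) \left(- \frac{1}{350}\right) = \left(-43\right) \left(- \frac{1}{350}\right) = \frac{43}{350}$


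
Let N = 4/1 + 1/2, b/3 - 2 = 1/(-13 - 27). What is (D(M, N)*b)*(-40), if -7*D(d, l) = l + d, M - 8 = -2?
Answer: 711/2 ≈ 355.50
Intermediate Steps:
M = 6 (M = 8 - 2 = 6)
b = 237/40 (b = 6 + 3/(-13 - 27) = 6 + 3/(-40) = 6 + 3*(-1/40) = 6 - 3/40 = 237/40 ≈ 5.9250)
N = 9/2 (N = 4*1 + 1*(½) = 4 + ½ = 9/2 ≈ 4.5000)
D(d, l) = -d/7 - l/7 (D(d, l) = -(l + d)/7 = -(d + l)/7 = -d/7 - l/7)
(D(M, N)*b)*(-40) = ((-⅐*6 - ⅐*9/2)*(237/40))*(-40) = ((-6/7 - 9/14)*(237/40))*(-40) = -3/2*237/40*(-40) = -711/80*(-40) = 711/2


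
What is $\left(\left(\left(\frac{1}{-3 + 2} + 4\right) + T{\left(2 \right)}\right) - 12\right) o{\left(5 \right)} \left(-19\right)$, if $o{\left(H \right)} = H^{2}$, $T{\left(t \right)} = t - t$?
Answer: $4275$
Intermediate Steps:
$T{\left(t \right)} = 0$
$\left(\left(\left(\frac{1}{-3 + 2} + 4\right) + T{\left(2 \right)}\right) - 12\right) o{\left(5 \right)} \left(-19\right) = \left(\left(\left(\frac{1}{-3 + 2} + 4\right) + 0\right) - 12\right) 5^{2} \left(-19\right) = \left(\left(\left(\frac{1}{-1} + 4\right) + 0\right) - 12\right) 25 \left(-19\right) = \left(\left(\left(-1 + 4\right) + 0\right) - 12\right) 25 \left(-19\right) = \left(\left(3 + 0\right) - 12\right) 25 \left(-19\right) = \left(3 - 12\right) 25 \left(-19\right) = \left(-9\right) 25 \left(-19\right) = \left(-225\right) \left(-19\right) = 4275$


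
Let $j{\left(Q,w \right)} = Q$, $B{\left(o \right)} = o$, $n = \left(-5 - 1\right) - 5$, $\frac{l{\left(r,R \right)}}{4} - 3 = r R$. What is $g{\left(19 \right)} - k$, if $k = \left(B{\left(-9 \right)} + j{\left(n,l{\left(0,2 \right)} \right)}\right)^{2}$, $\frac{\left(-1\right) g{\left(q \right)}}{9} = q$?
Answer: $-571$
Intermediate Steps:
$l{\left(r,R \right)} = 12 + 4 R r$ ($l{\left(r,R \right)} = 12 + 4 r R = 12 + 4 R r$)
$n = -11$ ($n = \left(-5 + \left(-4 + 3\right)\right) - 5 = \left(-5 - 1\right) - 5 = -6 - 5 = -11$)
$g{\left(q \right)} = - 9 q$
$k = 400$ ($k = \left(-9 - 11\right)^{2} = \left(-20\right)^{2} = 400$)
$g{\left(19 \right)} - k = \left(-9\right) 19 - 400 = -171 - 400 = -571$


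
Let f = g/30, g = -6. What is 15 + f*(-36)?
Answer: 111/5 ≈ 22.200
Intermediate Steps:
f = -1/5 (f = -6/30 = -6*1/30 = -1/5 ≈ -0.20000)
15 + f*(-36) = 15 - 1/5*(-36) = 15 + 36/5 = 111/5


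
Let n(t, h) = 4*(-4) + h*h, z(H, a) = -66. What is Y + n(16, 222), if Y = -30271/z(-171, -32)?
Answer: 3281959/66 ≈ 49727.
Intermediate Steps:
n(t, h) = -16 + h²
Y = 30271/66 (Y = -30271/(-66) = -30271*(-1/66) = 30271/66 ≈ 458.65)
Y + n(16, 222) = 30271/66 + (-16 + 222²) = 30271/66 + (-16 + 49284) = 30271/66 + 49268 = 3281959/66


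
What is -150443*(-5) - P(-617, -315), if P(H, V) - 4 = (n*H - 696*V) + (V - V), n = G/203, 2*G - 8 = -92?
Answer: 15452457/29 ≈ 5.3284e+5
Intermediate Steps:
G = -42 (G = 4 + (½)*(-92) = 4 - 46 = -42)
n = -6/29 (n = -42/203 = -42*1/203 = -6/29 ≈ -0.20690)
P(H, V) = 4 - 696*V - 6*H/29 (P(H, V) = 4 + ((-6*H/29 - 696*V) + (V - V)) = 4 + ((-696*V - 6*H/29) + 0) = 4 + (-696*V - 6*H/29) = 4 - 696*V - 6*H/29)
-150443*(-5) - P(-617, -315) = -150443*(-5) - (4 - 696*(-315) - 6/29*(-617)) = 752215 - (4 + 219240 + 3702/29) = 752215 - 1*6361778/29 = 752215 - 6361778/29 = 15452457/29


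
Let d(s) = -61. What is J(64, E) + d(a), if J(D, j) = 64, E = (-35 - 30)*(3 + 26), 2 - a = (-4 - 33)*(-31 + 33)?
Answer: 3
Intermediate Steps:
a = 76 (a = 2 - (-4 - 33)*(-31 + 33) = 2 - (-37)*2 = 2 - 1*(-74) = 2 + 74 = 76)
E = -1885 (E = -65*29 = -1885)
J(64, E) + d(a) = 64 - 61 = 3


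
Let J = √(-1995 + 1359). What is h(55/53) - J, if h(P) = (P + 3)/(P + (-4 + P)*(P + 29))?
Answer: -11342/247029 - 2*I*√159 ≈ -0.045914 - 25.219*I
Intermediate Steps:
h(P) = (3 + P)/(P + (-4 + P)*(29 + P))
J = 2*I*√159 (J = √(-636) = 2*I*√159 ≈ 25.219*I)
h(55/53) - J = (3 + 55/53)/(-116 + (55/53)² + 26*(55/53)) - 2*I*√159 = (214/53)/(-116 + 3025/2809 + 1430/53) - 2*I*√159 = (214/53)/(-247029/2809) - 2*I*√159 = -2809/247029*214/53 - 2*I*√159 = -11342/247029 - 2*I*√159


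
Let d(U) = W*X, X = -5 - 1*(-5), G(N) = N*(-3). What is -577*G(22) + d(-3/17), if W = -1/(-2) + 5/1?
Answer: 38082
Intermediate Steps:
G(N) = -3*N
W = 11/2 (W = -1*(-½) + 5*1 = ½ + 5 = 11/2 ≈ 5.5000)
X = 0 (X = -5 + 5 = 0)
d(U) = 0 (d(U) = (11/2)*0 = 0)
-577*G(22) + d(-3/17) = -(-1731)*22 + 0 = -577*(-66) + 0 = 38082 + 0 = 38082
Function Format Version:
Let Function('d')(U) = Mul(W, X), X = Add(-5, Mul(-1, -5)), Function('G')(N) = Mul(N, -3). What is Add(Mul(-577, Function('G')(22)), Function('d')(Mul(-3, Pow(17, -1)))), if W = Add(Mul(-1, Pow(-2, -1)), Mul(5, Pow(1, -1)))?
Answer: 38082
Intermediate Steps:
Function('G')(N) = Mul(-3, N)
W = Rational(11, 2) (W = Add(Mul(-1, Rational(-1, 2)), Mul(5, 1)) = Add(Rational(1, 2), 5) = Rational(11, 2) ≈ 5.5000)
X = 0 (X = Add(-5, 5) = 0)
Function('d')(U) = 0 (Function('d')(U) = Mul(Rational(11, 2), 0) = 0)
Add(Mul(-577, Function('G')(22)), Function('d')(Mul(-3, Pow(17, -1)))) = Add(Mul(-577, Mul(-3, 22)), 0) = Add(Mul(-577, -66), 0) = Add(38082, 0) = 38082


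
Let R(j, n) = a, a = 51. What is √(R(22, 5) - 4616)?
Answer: I*√4565 ≈ 67.565*I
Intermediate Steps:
R(j, n) = 51
√(R(22, 5) - 4616) = √(51 - 4616) = √(-4565) = I*√4565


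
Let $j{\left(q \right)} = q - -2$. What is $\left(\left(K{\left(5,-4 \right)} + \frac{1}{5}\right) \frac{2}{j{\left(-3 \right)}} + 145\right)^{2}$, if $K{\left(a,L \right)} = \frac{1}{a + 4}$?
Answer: $\frac{42211009}{2025} \approx 20845.0$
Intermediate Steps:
$j{\left(q \right)} = 2 + q$ ($j{\left(q \right)} = q + 2 = 2 + q$)
$K{\left(a,L \right)} = \frac{1}{4 + a}$
$\left(\left(K{\left(5,-4 \right)} + \frac{1}{5}\right) \frac{2}{j{\left(-3 \right)}} + 145\right)^{2} = \left(\left(\frac{1}{4 + 5} + \frac{1}{5}\right) \frac{2}{2 - 3} + 145\right)^{2} = \left(\left(\frac{1}{9} + \frac{1}{5}\right) \frac{2}{-1} + 145\right)^{2} = \left(\left(\frac{1}{9} + \frac{1}{5}\right) 2 \left(-1\right) + 145\right)^{2} = \left(\frac{14}{45} \left(-2\right) + 145\right)^{2} = \left(- \frac{28}{45} + 145\right)^{2} = \left(\frac{6497}{45}\right)^{2} = \frac{42211009}{2025}$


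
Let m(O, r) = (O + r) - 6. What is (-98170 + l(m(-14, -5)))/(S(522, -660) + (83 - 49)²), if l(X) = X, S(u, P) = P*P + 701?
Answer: -98195/437457 ≈ -0.22447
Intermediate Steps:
m(O, r) = -6 + O + r
S(u, P) = 701 + P² (S(u, P) = P² + 701 = 701 + P²)
(-98170 + l(m(-14, -5)))/(S(522, -660) + (83 - 49)²) = (-98170 + (-6 - 14 - 5))/((701 + (-660)²) + (83 - 49)²) = (-98170 - 25)/((701 + 435600) + 34²) = -98195/(436301 + 1156) = -98195/437457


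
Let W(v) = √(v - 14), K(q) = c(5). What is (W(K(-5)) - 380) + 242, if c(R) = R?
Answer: -138 + 3*I ≈ -138.0 + 3.0*I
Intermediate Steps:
K(q) = 5
W(v) = √(-14 + v)
(W(K(-5)) - 380) + 242 = (√(-14 + 5) - 380) + 242 = (√(-9) - 380) + 242 = (3*I - 380) + 242 = (-380 + 3*I) + 242 = -138 + 3*I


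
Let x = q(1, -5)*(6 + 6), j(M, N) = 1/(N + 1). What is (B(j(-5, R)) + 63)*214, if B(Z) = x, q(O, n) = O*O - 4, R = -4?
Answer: 5778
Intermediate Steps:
q(O, n) = -4 + O² (q(O, n) = O² - 4 = -4 + O²)
j(M, N) = 1/(1 + N)
x = -36 (x = (-4 + 1²)*(6 + 6) = (-4 + 1)*12 = -3*12 = -36)
B(Z) = -36
(B(j(-5, R)) + 63)*214 = (-36 + 63)*214 = 27*214 = 5778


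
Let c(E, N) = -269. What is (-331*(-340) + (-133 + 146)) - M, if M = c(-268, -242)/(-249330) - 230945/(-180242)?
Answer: 1264511171338658/11234934465 ≈ 1.1255e+5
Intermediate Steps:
M = 14407500487/11234934465 (M = -269/(-249330) - 230945/(-180242) = -269*(-1/249330) - 230945*(-1/180242) = 269/249330 + 230945/180242 = 14407500487/11234934465 ≈ 1.2824)
(-331*(-340) + (-133 + 146)) - M = (-331*(-340) + (-133 + 146)) - 1*14407500487/11234934465 = (112540 + 13) - 14407500487/11234934465 = 112553 - 14407500487/11234934465 = 1264511171338658/11234934465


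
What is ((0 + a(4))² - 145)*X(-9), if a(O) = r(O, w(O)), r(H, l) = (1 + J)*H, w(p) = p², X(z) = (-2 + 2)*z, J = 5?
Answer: 0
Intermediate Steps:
X(z) = 0 (X(z) = 0*z = 0)
r(H, l) = 6*H (r(H, l) = (1 + 5)*H = 6*H)
a(O) = 6*O
((0 + a(4))² - 145)*X(-9) = ((0 + 6*4)² - 145)*0 = ((0 + 24)² - 145)*0 = (24² - 145)*0 = (576 - 145)*0 = 431*0 = 0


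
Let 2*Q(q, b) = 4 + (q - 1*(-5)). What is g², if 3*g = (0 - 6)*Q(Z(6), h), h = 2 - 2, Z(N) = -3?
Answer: 36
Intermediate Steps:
h = 0
Q(q, b) = 9/2 + q/2 (Q(q, b) = (4 + (q - 1*(-5)))/2 = (4 + (q + 5))/2 = (4 + (5 + q))/2 = (9 + q)/2 = 9/2 + q/2)
g = -6 (g = ((0 - 6)*(9/2 + (½)*(-3)))/3 = (-6*(9/2 - 3/2))/3 = (-6*3)/3 = (⅓)*(-18) = -6)
g² = (-6)² = 36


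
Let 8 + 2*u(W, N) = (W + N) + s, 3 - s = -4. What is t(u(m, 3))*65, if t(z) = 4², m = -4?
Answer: 1040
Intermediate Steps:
s = 7 (s = 3 - 1*(-4) = 3 + 4 = 7)
u(W, N) = -½ + N/2 + W/2 (u(W, N) = -4 + ((W + N) + 7)/2 = -4 + ((N + W) + 7)/2 = -4 + (7 + N + W)/2 = -4 + (7/2 + N/2 + W/2) = -½ + N/2 + W/2)
t(z) = 16
t(u(m, 3))*65 = 16*65 = 1040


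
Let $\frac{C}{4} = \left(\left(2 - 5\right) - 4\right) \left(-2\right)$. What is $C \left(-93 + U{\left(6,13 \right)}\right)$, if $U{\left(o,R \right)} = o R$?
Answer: $-840$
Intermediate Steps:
$U{\left(o,R \right)} = R o$
$C = 56$ ($C = 4 \left(\left(2 - 5\right) - 4\right) \left(-2\right) = 4 \left(-3 - 4\right) \left(-2\right) = 4 \left(\left(-7\right) \left(-2\right)\right) = 4 \cdot 14 = 56$)
$C \left(-93 + U{\left(6,13 \right)}\right) = 56 \left(-93 + 13 \cdot 6\right) = 56 \left(-93 + 78\right) = 56 \left(-15\right) = -840$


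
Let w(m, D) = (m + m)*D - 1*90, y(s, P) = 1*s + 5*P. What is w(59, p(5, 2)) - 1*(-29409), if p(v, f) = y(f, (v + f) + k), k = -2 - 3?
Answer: 30735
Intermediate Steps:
k = -5
y(s, P) = s + 5*P
p(v, f) = -25 + 5*v + 6*f (p(v, f) = f + 5*((v + f) - 5) = f + 5*((f + v) - 5) = f + 5*(-5 + f + v) = f + (-25 + 5*f + 5*v) = -25 + 5*v + 6*f)
w(m, D) = -90 + 2*D*m (w(m, D) = (2*m)*D - 90 = 2*D*m - 90 = -90 + 2*D*m)
w(59, p(5, 2)) - 1*(-29409) = (-90 + 2*(-25 + 5*5 + 6*2)*59) - 1*(-29409) = (-90 + 2*(-25 + 25 + 12)*59) + 29409 = (-90 + 2*12*59) + 29409 = (-90 + 1416) + 29409 = 1326 + 29409 = 30735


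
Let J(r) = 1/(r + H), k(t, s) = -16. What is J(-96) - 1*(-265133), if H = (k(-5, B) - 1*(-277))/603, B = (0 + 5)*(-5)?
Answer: 1697646532/6403 ≈ 2.6513e+5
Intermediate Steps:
B = -25 (B = 5*(-5) = -25)
H = 29/67 (H = (-16 - 1*(-277))/603 = (-16 + 277)*(1/603) = 261*(1/603) = 29/67 ≈ 0.43284)
J(r) = 1/(29/67 + r) (J(r) = 1/(r + 29/67) = 1/(29/67 + r))
J(-96) - 1*(-265133) = 67/(29 + 67*(-96)) - 1*(-265133) = 67/(29 - 6432) + 265133 = 67/(-6403) + 265133 = 67*(-1/6403) + 265133 = -67/6403 + 265133 = 1697646532/6403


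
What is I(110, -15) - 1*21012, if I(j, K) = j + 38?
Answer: -20864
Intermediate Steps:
I(j, K) = 38 + j
I(110, -15) - 1*21012 = (38 + 110) - 1*21012 = 148 - 21012 = -20864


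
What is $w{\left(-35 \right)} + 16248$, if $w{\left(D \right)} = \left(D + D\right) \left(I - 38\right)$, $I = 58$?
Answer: $14848$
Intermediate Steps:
$w{\left(D \right)} = 40 D$ ($w{\left(D \right)} = \left(D + D\right) \left(58 - 38\right) = 2 D 20 = 40 D$)
$w{\left(-35 \right)} + 16248 = 40 \left(-35\right) + 16248 = -1400 + 16248 = 14848$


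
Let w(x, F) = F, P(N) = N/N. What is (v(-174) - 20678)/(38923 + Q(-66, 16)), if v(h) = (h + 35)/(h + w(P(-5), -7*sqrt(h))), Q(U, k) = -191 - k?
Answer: (-144746*sqrt(174) + 3597833*I)/(38716*(-174*I + 7*sqrt(174))) ≈ -0.53408 - 8.5437e-6*I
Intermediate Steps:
P(N) = 1
v(h) = (35 + h)/(h - 7*sqrt(h)) (v(h) = (h + 35)/(h - 7*sqrt(h)) = (35 + h)/(h - 7*sqrt(h)))
(v(-174) - 20678)/(38923 + Q(-66, 16)) = ((35 - 174)/(-174 - 7*I*sqrt(174)) - 20678)/(38923 + (-191 - 1*16)) = (-139/(-174 - 7*I*sqrt(174)) - 20678)/(38923 + (-191 - 16)) = (-139/(-174 - 7*I*sqrt(174)) - 20678)/(38923 - 207) = (-139/(-174 - 7*I*sqrt(174)) - 20678)/38716 = (-20678 - 139/(-174 - 7*I*sqrt(174)))*(1/38716) = -10339/19358 - 139/(38716*(-174 - 7*I*sqrt(174)))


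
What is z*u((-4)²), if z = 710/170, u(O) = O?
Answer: 1136/17 ≈ 66.823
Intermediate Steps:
z = 71/17 (z = 710*(1/170) = 71/17 ≈ 4.1765)
z*u((-4)²) = (71/17)*(-4)² = (71/17)*16 = 1136/17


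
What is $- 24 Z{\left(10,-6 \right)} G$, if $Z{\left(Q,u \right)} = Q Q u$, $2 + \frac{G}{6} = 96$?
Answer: $8121600$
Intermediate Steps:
$G = 564$ ($G = -12 + 6 \cdot 96 = -12 + 576 = 564$)
$Z{\left(Q,u \right)} = u Q^{2}$ ($Z{\left(Q,u \right)} = Q^{2} u = u Q^{2}$)
$- 24 Z{\left(10,-6 \right)} G = - 24 \left(- 6 \cdot 10^{2}\right) 564 = - 24 \left(\left(-6\right) 100\right) 564 = \left(-24\right) \left(-600\right) 564 = 14400 \cdot 564 = 8121600$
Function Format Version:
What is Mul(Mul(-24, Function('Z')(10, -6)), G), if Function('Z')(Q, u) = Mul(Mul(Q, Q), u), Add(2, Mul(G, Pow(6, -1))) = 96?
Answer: 8121600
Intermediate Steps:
G = 564 (G = Add(-12, Mul(6, 96)) = Add(-12, 576) = 564)
Function('Z')(Q, u) = Mul(u, Pow(Q, 2)) (Function('Z')(Q, u) = Mul(Pow(Q, 2), u) = Mul(u, Pow(Q, 2)))
Mul(Mul(-24, Function('Z')(10, -6)), G) = Mul(Mul(-24, Mul(-6, Pow(10, 2))), 564) = Mul(Mul(-24, Mul(-6, 100)), 564) = Mul(Mul(-24, -600), 564) = Mul(14400, 564) = 8121600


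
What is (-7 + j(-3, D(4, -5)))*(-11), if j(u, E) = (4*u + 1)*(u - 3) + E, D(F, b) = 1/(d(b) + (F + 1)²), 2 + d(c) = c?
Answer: -11693/18 ≈ -649.61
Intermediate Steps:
d(c) = -2 + c
D(F, b) = 1/(-2 + b + (1 + F)²) (D(F, b) = 1/((-2 + b) + (F + 1)²) = 1/((-2 + b) + (1 + F)²) = 1/(-2 + b + (1 + F)²))
j(u, E) = E + (1 + 4*u)*(-3 + u) (j(u, E) = (1 + 4*u)*(-3 + u) + E = E + (1 + 4*u)*(-3 + u))
(-7 + j(-3, D(4, -5)))*(-11) = (-7 + (-3 + 1/(-2 - 5 + (1 + 4)²) - 11*(-3) + 4*(-3)²))*(-11) = (-7 + (-3 + 1/(-2 - 5 + 5²) + 33 + 4*9))*(-11) = (-7 + (-3 + 1/(-2 - 5 + 25) + 33 + 36))*(-11) = (-7 + (-3 + 1/18 + 33 + 36))*(-11) = (-7 + 1189/18)*(-11) = (1063/18)*(-11) = -11693/18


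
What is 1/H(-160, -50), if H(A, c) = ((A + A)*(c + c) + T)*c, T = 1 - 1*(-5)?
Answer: -1/1600300 ≈ -6.2488e-7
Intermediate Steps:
T = 6 (T = 1 + 5 = 6)
H(A, c) = c*(6 + 4*A*c) (H(A, c) = ((A + A)*(c + c) + 6)*c = ((2*A)*(2*c) + 6)*c = (4*A*c + 6)*c = (6 + 4*A*c)*c = c*(6 + 4*A*c))
1/H(-160, -50) = 1/(2*(-50)*(3 + 2*(-160)*(-50))) = 1/(2*(-50)*(3 + 16000)) = 1/(2*(-50)*16003) = 1/(-1600300) = -1/1600300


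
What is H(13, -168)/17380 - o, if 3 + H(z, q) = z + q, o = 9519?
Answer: -1047091/110 ≈ -9519.0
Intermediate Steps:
H(z, q) = -3 + q + z (H(z, q) = -3 + (z + q) = -3 + (q + z) = -3 + q + z)
H(13, -168)/17380 - o = (-3 - 168 + 13)/17380 - 1*9519 = -158*1/17380 - 9519 = -1/110 - 9519 = -1047091/110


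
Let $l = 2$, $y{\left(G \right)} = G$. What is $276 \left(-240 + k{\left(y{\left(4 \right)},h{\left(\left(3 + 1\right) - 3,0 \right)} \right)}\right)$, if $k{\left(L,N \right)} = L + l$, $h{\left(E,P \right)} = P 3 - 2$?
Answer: $-64584$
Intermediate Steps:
$h{\left(E,P \right)} = -2 + 3 P$ ($h{\left(E,P \right)} = 3 P - 2 = -2 + 3 P$)
$k{\left(L,N \right)} = 2 + L$ ($k{\left(L,N \right)} = L + 2 = 2 + L$)
$276 \left(-240 + k{\left(y{\left(4 \right)},h{\left(\left(3 + 1\right) - 3,0 \right)} \right)}\right) = 276 \left(-240 + \left(2 + 4\right)\right) = 276 \left(-240 + 6\right) = 276 \left(-234\right) = -64584$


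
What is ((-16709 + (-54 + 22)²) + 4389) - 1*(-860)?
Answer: -10436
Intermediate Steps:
((-16709 + (-54 + 22)²) + 4389) - 1*(-860) = ((-16709 + (-32)²) + 4389) + 860 = ((-16709 + 1024) + 4389) + 860 = (-15685 + 4389) + 860 = -11296 + 860 = -10436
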